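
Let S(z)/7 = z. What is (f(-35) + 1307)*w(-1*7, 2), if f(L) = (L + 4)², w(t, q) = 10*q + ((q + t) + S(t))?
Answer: -77112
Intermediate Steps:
S(z) = 7*z
w(t, q) = 8*t + 11*q (w(t, q) = 10*q + ((q + t) + 7*t) = 10*q + (q + 8*t) = 8*t + 11*q)
f(L) = (4 + L)²
(f(-35) + 1307)*w(-1*7, 2) = ((4 - 35)² + 1307)*(8*(-1*7) + 11*2) = ((-31)² + 1307)*(8*(-7) + 22) = (961 + 1307)*(-56 + 22) = 2268*(-34) = -77112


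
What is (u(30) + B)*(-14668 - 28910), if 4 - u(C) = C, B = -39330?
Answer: 1715055768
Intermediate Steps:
u(C) = 4 - C
(u(30) + B)*(-14668 - 28910) = ((4 - 1*30) - 39330)*(-14668 - 28910) = ((4 - 30) - 39330)*(-43578) = (-26 - 39330)*(-43578) = -39356*(-43578) = 1715055768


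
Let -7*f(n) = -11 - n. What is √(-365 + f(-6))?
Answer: 5*I*√714/7 ≈ 19.086*I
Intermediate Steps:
f(n) = 11/7 + n/7 (f(n) = -(-11 - n)/7 = 11/7 + n/7)
√(-365 + f(-6)) = √(-365 + (11/7 + (⅐)*(-6))) = √(-365 + (11/7 - 6/7)) = √(-365 + 5/7) = √(-2550/7) = 5*I*√714/7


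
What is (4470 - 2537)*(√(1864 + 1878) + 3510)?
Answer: 6784830 + 1933*√3742 ≈ 6.9031e+6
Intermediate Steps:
(4470 - 2537)*(√(1864 + 1878) + 3510) = 1933*(√3742 + 3510) = 1933*(3510 + √3742) = 6784830 + 1933*√3742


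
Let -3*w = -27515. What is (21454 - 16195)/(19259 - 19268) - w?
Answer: -9756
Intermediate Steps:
w = 27515/3 (w = -⅓*(-27515) = 27515/3 ≈ 9171.7)
(21454 - 16195)/(19259 - 19268) - w = (21454 - 16195)/(19259 - 19268) - 1*27515/3 = 5259/(-9) - 27515/3 = 5259*(-⅑) - 27515/3 = -1753/3 - 27515/3 = -9756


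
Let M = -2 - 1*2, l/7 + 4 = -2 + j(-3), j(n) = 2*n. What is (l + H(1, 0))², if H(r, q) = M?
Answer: 7744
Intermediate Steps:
l = -84 (l = -28 + 7*(-2 + 2*(-3)) = -28 + 7*(-2 - 6) = -28 + 7*(-8) = -28 - 56 = -84)
M = -4 (M = -2 - 2 = -4)
H(r, q) = -4
(l + H(1, 0))² = (-84 - 4)² = (-88)² = 7744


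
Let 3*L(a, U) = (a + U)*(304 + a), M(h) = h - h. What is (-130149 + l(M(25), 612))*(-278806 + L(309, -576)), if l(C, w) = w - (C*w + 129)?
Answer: 43225846758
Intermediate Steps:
M(h) = 0
l(C, w) = -129 + w - C*w (l(C, w) = w - (129 + C*w) = w + (-129 - C*w) = -129 + w - C*w)
L(a, U) = (304 + a)*(U + a)/3 (L(a, U) = ((a + U)*(304 + a))/3 = ((U + a)*(304 + a))/3 = ((304 + a)*(U + a))/3 = (304 + a)*(U + a)/3)
(-130149 + l(M(25), 612))*(-278806 + L(309, -576)) = (-130149 + (-129 + 612 - 1*0*612))*(-278806 + ((⅓)*309² + (304/3)*(-576) + (304/3)*309 + (⅓)*(-576)*309)) = (-130149 + (-129 + 612 + 0))*(-278806 + ((⅓)*95481 - 58368 + 31312 - 59328)) = (-130149 + 483)*(-278806 + (31827 - 58368 + 31312 - 59328)) = -129666*(-278806 - 54557) = -129666*(-333363) = 43225846758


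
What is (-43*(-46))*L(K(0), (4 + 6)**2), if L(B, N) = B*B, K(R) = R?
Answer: 0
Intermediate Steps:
L(B, N) = B**2
(-43*(-46))*L(K(0), (4 + 6)**2) = -43*(-46)*0**2 = 1978*0 = 0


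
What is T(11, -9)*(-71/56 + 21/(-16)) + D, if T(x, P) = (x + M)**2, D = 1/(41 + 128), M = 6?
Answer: -14114937/18928 ≈ -745.72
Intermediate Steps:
D = 1/169 ≈ 0.0059172
T(x, P) = (6 + x)**2 (T(x, P) = (x + 6)**2 = (6 + x)**2)
T(11, -9)*(-71/56 + 21/(-16)) + D = (6 + 11)**2*(-71/56 + 21/(-16)) + 1/169 = 17**2*(-71*1/56 + 21*(-1/16)) + 1/169 = 289*(-71/56 - 21/16) + 1/169 = 289*(-289/112) + 1/169 = -83521/112 + 1/169 = -14114937/18928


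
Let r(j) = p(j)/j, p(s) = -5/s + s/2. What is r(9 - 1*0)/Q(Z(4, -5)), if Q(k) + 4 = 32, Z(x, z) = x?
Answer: 71/4536 ≈ 0.015653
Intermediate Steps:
p(s) = s/2 - 5/s (p(s) = -5/s + s*(½) = -5/s + s/2 = s/2 - 5/s)
Q(k) = 28 (Q(k) = -4 + 32 = 28)
r(j) = (j/2 - 5/j)/j
r(9 - 1*0)/Q(Z(4, -5)) = (½ - 5/(9 - 1*0)²)/28 = (½ - 5/(9 + 0)²)*(1/28) = (½ - 5/9²)*(1/28) = (½ - 5*1/81)*(1/28) = (½ - 5/81)*(1/28) = (71/162)*(1/28) = 71/4536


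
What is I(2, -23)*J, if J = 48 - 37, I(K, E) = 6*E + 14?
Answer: -1364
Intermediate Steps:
I(K, E) = 14 + 6*E
J = 11
I(2, -23)*J = (14 + 6*(-23))*11 = (14 - 138)*11 = -124*11 = -1364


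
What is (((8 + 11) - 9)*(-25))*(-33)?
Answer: 8250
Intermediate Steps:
(((8 + 11) - 9)*(-25))*(-33) = ((19 - 9)*(-25))*(-33) = (10*(-25))*(-33) = -250*(-33) = 8250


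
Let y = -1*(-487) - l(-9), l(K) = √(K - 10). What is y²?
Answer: (487 - I*√19)² ≈ 2.3715e+5 - 4245.6*I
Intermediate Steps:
l(K) = √(-10 + K)
y = 487 - I*√19 (y = -1*(-487) - √(-10 - 9) = 487 - √(-19) = 487 - I*√19 ≈ 487.0 - 4.3589*I)
y² = (487 - I*√19)²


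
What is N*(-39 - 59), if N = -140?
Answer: 13720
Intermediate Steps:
N*(-39 - 59) = -140*(-39 - 59) = -140*(-98) = 13720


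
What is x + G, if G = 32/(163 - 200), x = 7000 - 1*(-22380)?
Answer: 1087028/37 ≈ 29379.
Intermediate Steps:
x = 29380 (x = 7000 + 22380 = 29380)
G = -32/37 (G = 32/(-37) = 32*(-1/37) = -32/37 ≈ -0.86486)
x + G = 29380 - 32/37 = 1087028/37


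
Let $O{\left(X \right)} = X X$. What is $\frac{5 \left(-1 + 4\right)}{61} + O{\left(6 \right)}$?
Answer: $\frac{2211}{61} \approx 36.246$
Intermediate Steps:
$O{\left(X \right)} = X^{2}$
$\frac{5 \left(-1 + 4\right)}{61} + O{\left(6 \right)} = \frac{5 \left(-1 + 4\right)}{61} + 6^{2} = 5 \cdot 3 \cdot \frac{1}{61} + 36 = 15 \cdot \frac{1}{61} + 36 = \frac{15}{61} + 36 = \frac{2211}{61}$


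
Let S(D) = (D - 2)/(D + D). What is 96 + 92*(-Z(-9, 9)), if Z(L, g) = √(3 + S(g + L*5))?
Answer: 96 - 46*√127/3 ≈ -76.798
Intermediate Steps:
S(D) = (-2 + D)/(2*D) (S(D) = (-2 + D)/((2*D)) = (-2 + D)*(1/(2*D)) = (-2 + D)/(2*D))
Z(L, g) = √(3 + (-2 + g + 5*L)/(2*(g + 5*L))) (Z(L, g) = √(3 + (-2 + (g + L*5))/(2*(g + L*5))) = √(3 + (-2 + (g + 5*L))/(2*(g + 5*L))) = √(3 + (-2 + g + 5*L)/(2*(g + 5*L))))
96 + 92*(-Z(-9, 9)) = 96 + 92*(-√2*√((-2 + 7*9 + 35*(-9))/(9 + 5*(-9)))/2) = 96 + 92*(-√2*√((-2 + 63 - 315)/(9 - 45))/2) = 96 + 92*(-√2*√(-254/(-36))/2) = 96 + 92*(-√2*√(-1/36*(-254))/2) = 96 + 92*(-√2*√(127/18)/2) = 96 + 92*(-√2*√254/6/2) = 96 + 92*(-√127/6) = 96 - 46*√127/3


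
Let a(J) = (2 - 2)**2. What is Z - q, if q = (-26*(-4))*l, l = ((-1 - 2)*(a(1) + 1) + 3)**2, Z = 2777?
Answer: 2777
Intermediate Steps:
a(J) = 0 (a(J) = 0**2 = 0)
l = 0 (l = ((-1 - 2)*(0 + 1) + 3)**2 = (-3*1 + 3)**2 = (-3 + 3)**2 = 0**2 = 0)
q = 0 (q = -26*(-4)*0 = 104*0 = 0)
Z - q = 2777 - 1*0 = 2777 + 0 = 2777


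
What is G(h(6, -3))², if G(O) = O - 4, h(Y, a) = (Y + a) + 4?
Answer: 9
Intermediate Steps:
h(Y, a) = 4 + Y + a
G(O) = -4 + O
G(h(6, -3))² = (-4 + (4 + 6 - 3))² = (-4 + 7)² = 3² = 9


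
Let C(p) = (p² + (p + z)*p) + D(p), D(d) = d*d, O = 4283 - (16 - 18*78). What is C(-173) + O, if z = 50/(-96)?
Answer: 4586309/48 ≈ 95548.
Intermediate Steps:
O = 5671 (O = 4283 - (16 - 1404) = 4283 - 1*(-1388) = 4283 + 1388 = 5671)
D(d) = d²
z = -25/48 (z = 50*(-1/96) = -25/48 ≈ -0.52083)
C(p) = 2*p² + p*(-25/48 + p) (C(p) = (p² + (p - 25/48)*p) + p² = (p² + (-25/48 + p)*p) + p² = (p² + p*(-25/48 + p)) + p² = 2*p² + p*(-25/48 + p))
C(-173) + O = (1/48)*(-173)*(-25 + 144*(-173)) + 5671 = (1/48)*(-173)*(-25 - 24912) + 5671 = (1/48)*(-173)*(-24937) + 5671 = 4314101/48 + 5671 = 4586309/48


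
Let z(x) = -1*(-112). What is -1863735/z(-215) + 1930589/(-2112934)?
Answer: -1969082637229/118324304 ≈ -16641.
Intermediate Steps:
z(x) = 112
-1863735/z(-215) + 1930589/(-2112934) = -1863735/112 + 1930589/(-2112934) = -1863735*1/112 + 1930589*(-1/2112934) = -1863735/112 - 1930589/2112934 = -1969082637229/118324304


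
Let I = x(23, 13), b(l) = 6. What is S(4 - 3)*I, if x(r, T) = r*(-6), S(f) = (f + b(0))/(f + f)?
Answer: -483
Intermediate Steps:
S(f) = (6 + f)/(2*f) (S(f) = (f + 6)/(f + f) = (6 + f)/((2*f)) = (6 + f)*(1/(2*f)) = (6 + f)/(2*f))
x(r, T) = -6*r
I = -138 (I = -6*23 = -138)
S(4 - 3)*I = ((6 + (4 - 3))/(2*(4 - 3)))*(-138) = ((1/2)*(6 + 1)/1)*(-138) = ((1/2)*1*7)*(-138) = (7/2)*(-138) = -483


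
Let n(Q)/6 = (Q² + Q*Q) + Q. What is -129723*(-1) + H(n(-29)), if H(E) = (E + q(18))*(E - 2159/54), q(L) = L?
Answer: 98277715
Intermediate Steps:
n(Q) = 6*Q + 12*Q² (n(Q) = 6*((Q² + Q*Q) + Q) = 6*((Q² + Q²) + Q) = 6*(2*Q² + Q) = 6*(Q + 2*Q²) = 6*Q + 12*Q²)
H(E) = (18 + E)*(-2159/54 + E) (H(E) = (E + 18)*(E - 2159/54) = (18 + E)*(E - 2159*1/54) = (18 + E)*(E - 2159/54) = (18 + E)*(-2159/54 + E))
-129723*(-1) + H(n(-29)) = -129723*(-1) + (-2159/3 + (6*(-29)*(1 + 2*(-29)))² - 1187*(-29)*(1 + 2*(-29))/9) = 129723 + (-2159/3 + (6*(-29)*(1 - 58))² - 1187*(-29)*(1 - 58)/9) = 129723 + (-2159/3 + (6*(-29)*(-57))² - 1187*(-29)*(-57)/9) = 129723 + (-2159/3 + 9918² - 1187/54*9918) = 129723 + (-2159/3 + 98366724 - 654037/3) = 129723 + 98147992 = 98277715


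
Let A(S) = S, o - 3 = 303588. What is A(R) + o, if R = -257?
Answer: 303334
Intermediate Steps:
o = 303591 (o = 3 + 303588 = 303591)
A(R) + o = -257 + 303591 = 303334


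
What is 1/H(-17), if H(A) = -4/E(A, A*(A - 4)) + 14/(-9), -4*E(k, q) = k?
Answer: -153/382 ≈ -0.40052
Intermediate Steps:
E(k, q) = -k/4
H(A) = -14/9 + 16/A (H(A) = -4*(-4/A) + 14/(-9) = -(-16)/A + 14*(-1/9) = 16/A - 14/9 = -14/9 + 16/A)
1/H(-17) = 1/(-14/9 + 16/(-17)) = 1/(-14/9 + 16*(-1/17)) = 1/(-14/9 - 16/17) = 1/(-382/153) = -153/382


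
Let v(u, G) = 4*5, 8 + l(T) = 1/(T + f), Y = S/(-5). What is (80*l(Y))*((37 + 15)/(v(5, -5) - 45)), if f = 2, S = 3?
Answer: 42432/35 ≈ 1212.3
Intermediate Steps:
Y = -⅗ (Y = 3/(-5) = 3*(-⅕) = -⅗ ≈ -0.60000)
l(T) = -8 + 1/(2 + T) (l(T) = -8 + 1/(T + 2) = -8 + 1/(2 + T))
v(u, G) = 20
(80*l(Y))*((37 + 15)/(v(5, -5) - 45)) = (80*((-15 - 8*(-⅗))/(2 - ⅗)))*((37 + 15)/(20 - 45)) = (80*((-15 + 24/5)/(7/5)))*(52/(-25)) = (80*((5/7)*(-51/5)))*(52*(-1/25)) = (80*(-51/7))*(-52/25) = -4080/7*(-52/25) = 42432/35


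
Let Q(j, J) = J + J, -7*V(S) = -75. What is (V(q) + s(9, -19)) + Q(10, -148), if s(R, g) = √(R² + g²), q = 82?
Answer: -1997/7 + √442 ≈ -264.26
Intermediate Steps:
V(S) = 75/7 (V(S) = -⅐*(-75) = 75/7)
Q(j, J) = 2*J
(V(q) + s(9, -19)) + Q(10, -148) = (75/7 + √(9² + (-19)²)) + 2*(-148) = (75/7 + √(81 + 361)) - 296 = (75/7 + √442) - 296 = -1997/7 + √442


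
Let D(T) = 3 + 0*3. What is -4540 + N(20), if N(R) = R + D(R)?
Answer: -4517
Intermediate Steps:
D(T) = 3 (D(T) = 3 + 0 = 3)
N(R) = 3 + R (N(R) = R + 3 = 3 + R)
-4540 + N(20) = -4540 + (3 + 20) = -4540 + 23 = -4517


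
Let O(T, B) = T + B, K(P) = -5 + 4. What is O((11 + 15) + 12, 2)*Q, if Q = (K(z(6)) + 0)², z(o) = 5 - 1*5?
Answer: 40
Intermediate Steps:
z(o) = 0 (z(o) = 5 - 5 = 0)
K(P) = -1
O(T, B) = B + T
Q = 1 (Q = (-1 + 0)² = (-1)² = 1)
O((11 + 15) + 12, 2)*Q = (2 + ((11 + 15) + 12))*1 = (2 + (26 + 12))*1 = (2 + 38)*1 = 40*1 = 40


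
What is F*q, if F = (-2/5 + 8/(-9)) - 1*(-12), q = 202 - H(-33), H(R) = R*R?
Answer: -427534/45 ≈ -9500.8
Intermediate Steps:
H(R) = R²
q = -887 (q = 202 - 1*(-33)² = 202 - 1*1089 = 202 - 1089 = -887)
F = 482/45 (F = (-2*⅕ + 8*(-⅑)) + 12 = (-⅖ - 8/9) + 12 = -58/45 + 12 = 482/45 ≈ 10.711)
F*q = (482/45)*(-887) = -427534/45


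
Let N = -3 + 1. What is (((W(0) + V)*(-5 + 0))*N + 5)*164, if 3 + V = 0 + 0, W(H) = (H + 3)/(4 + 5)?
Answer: -10660/3 ≈ -3553.3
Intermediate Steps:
W(H) = ⅓ + H/9 (W(H) = (3 + H)/9 = (3 + H)*(⅑) = ⅓ + H/9)
N = -2
V = -3 (V = -3 + (0 + 0) = -3 + 0 = -3)
(((W(0) + V)*(-5 + 0))*N + 5)*164 = ((((⅓ + (⅑)*0) - 3)*(-5 + 0))*(-2) + 5)*164 = ((((⅓ + 0) - 3)*(-5))*(-2) + 5)*164 = (((⅓ - 3)*(-5))*(-2) + 5)*164 = (-8/3*(-5)*(-2) + 5)*164 = ((40/3)*(-2) + 5)*164 = (-80/3 + 5)*164 = -65/3*164 = -10660/3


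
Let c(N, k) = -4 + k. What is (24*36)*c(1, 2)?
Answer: -1728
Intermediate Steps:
(24*36)*c(1, 2) = (24*36)*(-4 + 2) = 864*(-2) = -1728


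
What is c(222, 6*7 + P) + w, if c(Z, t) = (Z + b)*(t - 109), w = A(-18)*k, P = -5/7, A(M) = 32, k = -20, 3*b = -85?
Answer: -13754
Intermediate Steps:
b = -85/3 (b = (⅓)*(-85) = -85/3 ≈ -28.333)
P = -5/7 (P = -5*⅐ = -5/7 ≈ -0.71429)
w = -640 (w = 32*(-20) = -640)
c(Z, t) = (-109 + t)*(-85/3 + Z) (c(Z, t) = (Z - 85/3)*(t - 109) = (-85/3 + Z)*(-109 + t) = (-109 + t)*(-85/3 + Z))
c(222, 6*7 + P) + w = (9265/3 - 109*222 - 85*(6*7 - 5/7)/3 + 222*(6*7 - 5/7)) - 640 = (9265/3 - 24198 - 85*(42 - 5/7)/3 + 222*(42 - 5/7)) - 640 = (9265/3 - 24198 - 85/3*289/7 + 222*(289/7)) - 640 = (9265/3 - 24198 - 24565/21 + 64158/7) - 640 = -13114 - 640 = -13754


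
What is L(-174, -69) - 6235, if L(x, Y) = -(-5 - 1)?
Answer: -6229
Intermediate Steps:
L(x, Y) = 6 (L(x, Y) = -1*(-6) = 6)
L(-174, -69) - 6235 = 6 - 6235 = -6229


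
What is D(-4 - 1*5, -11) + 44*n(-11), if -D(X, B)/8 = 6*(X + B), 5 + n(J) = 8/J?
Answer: 708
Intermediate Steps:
n(J) = -5 + 8/J
D(X, B) = -48*B - 48*X (D(X, B) = -48*(X + B) = -48*(B + X) = -8*(6*B + 6*X) = -48*B - 48*X)
D(-4 - 1*5, -11) + 44*n(-11) = (-48*(-11) - 48*(-4 - 1*5)) + 44*(-5 + 8/(-11)) = (528 - 48*(-4 - 5)) + 44*(-5 + 8*(-1/11)) = (528 - 48*(-9)) + 44*(-5 - 8/11) = (528 + 432) + 44*(-63/11) = 960 - 252 = 708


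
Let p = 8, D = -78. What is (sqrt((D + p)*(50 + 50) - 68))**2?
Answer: -7068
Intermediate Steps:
(sqrt((D + p)*(50 + 50) - 68))**2 = (sqrt((-78 + 8)*(50 + 50) - 68))**2 = (sqrt(-70*100 - 68))**2 = (sqrt(-7000 - 68))**2 = (sqrt(-7068))**2 = (2*I*sqrt(1767))**2 = -7068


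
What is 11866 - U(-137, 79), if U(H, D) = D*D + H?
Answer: 5762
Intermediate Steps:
U(H, D) = H + D² (U(H, D) = D² + H = H + D²)
11866 - U(-137, 79) = 11866 - (-137 + 79²) = 11866 - (-137 + 6241) = 11866 - 1*6104 = 11866 - 6104 = 5762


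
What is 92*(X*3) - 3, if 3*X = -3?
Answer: -279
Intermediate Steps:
X = -1 (X = (⅓)*(-3) = -1)
92*(X*3) - 3 = 92*(-1*3) - 3 = 92*(-3) - 3 = -276 - 3 = -279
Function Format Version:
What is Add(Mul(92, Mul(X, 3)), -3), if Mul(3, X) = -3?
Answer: -279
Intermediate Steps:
X = -1 (X = Mul(Rational(1, 3), -3) = -1)
Add(Mul(92, Mul(X, 3)), -3) = Add(Mul(92, Mul(-1, 3)), -3) = Add(Mul(92, -3), -3) = Add(-276, -3) = -279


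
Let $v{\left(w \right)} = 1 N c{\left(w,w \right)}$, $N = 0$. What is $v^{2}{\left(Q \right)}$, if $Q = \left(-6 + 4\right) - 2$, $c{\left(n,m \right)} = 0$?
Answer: $0$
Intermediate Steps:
$Q = -4$ ($Q = -2 - 2 = -4$)
$v{\left(w \right)} = 0$ ($v{\left(w \right)} = 1 \cdot 0 \cdot 0 = 0 \cdot 0 = 0$)
$v^{2}{\left(Q \right)} = 0^{2} = 0$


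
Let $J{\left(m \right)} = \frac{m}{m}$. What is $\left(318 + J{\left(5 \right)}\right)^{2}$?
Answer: $101761$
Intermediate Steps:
$J{\left(m \right)} = 1$
$\left(318 + J{\left(5 \right)}\right)^{2} = \left(318 + 1\right)^{2} = 319^{2} = 101761$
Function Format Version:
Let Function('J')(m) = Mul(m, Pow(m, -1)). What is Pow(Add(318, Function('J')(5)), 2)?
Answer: 101761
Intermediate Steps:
Function('J')(m) = 1
Pow(Add(318, Function('J')(5)), 2) = Pow(Add(318, 1), 2) = Pow(319, 2) = 101761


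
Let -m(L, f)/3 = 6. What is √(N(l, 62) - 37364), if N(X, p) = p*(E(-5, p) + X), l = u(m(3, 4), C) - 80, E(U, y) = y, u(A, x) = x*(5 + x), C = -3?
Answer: 2*I*√9713 ≈ 197.11*I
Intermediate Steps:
m(L, f) = -18 (m(L, f) = -3*6 = -18)
l = -86 (l = -3*(5 - 3) - 80 = -3*2 - 80 = -6 - 80 = -86)
N(X, p) = p*(X + p) (N(X, p) = p*(p + X) = p*(X + p))
√(N(l, 62) - 37364) = √(62*(-86 + 62) - 37364) = √(62*(-24) - 37364) = √(-1488 - 37364) = √(-38852) = 2*I*√9713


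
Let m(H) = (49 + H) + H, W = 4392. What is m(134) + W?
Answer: 4709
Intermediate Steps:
m(H) = 49 + 2*H
m(134) + W = (49 + 2*134) + 4392 = (49 + 268) + 4392 = 317 + 4392 = 4709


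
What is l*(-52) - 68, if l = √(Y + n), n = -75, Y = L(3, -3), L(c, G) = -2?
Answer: -68 - 52*I*√77 ≈ -68.0 - 456.3*I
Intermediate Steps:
Y = -2
l = I*√77 (l = √(-2 - 75) = √(-77) = I*√77 ≈ 8.775*I)
l*(-52) - 68 = (I*√77)*(-52) - 68 = -52*I*√77 - 68 = -68 - 52*I*√77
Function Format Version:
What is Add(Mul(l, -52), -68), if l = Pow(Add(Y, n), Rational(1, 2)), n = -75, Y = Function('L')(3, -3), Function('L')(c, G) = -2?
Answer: Add(-68, Mul(-52, I, Pow(77, Rational(1, 2)))) ≈ Add(-68.000, Mul(-456.30, I))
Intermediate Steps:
Y = -2
l = Mul(I, Pow(77, Rational(1, 2))) (l = Pow(Add(-2, -75), Rational(1, 2)) = Pow(-77, Rational(1, 2)) = Mul(I, Pow(77, Rational(1, 2))) ≈ Mul(8.7750, I))
Add(Mul(l, -52), -68) = Add(Mul(Mul(I, Pow(77, Rational(1, 2))), -52), -68) = Add(Mul(-52, I, Pow(77, Rational(1, 2))), -68) = Add(-68, Mul(-52, I, Pow(77, Rational(1, 2))))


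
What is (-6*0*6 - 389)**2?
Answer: 151321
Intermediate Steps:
(-6*0*6 - 389)**2 = (0*6 - 389)**2 = (0 - 389)**2 = (-389)**2 = 151321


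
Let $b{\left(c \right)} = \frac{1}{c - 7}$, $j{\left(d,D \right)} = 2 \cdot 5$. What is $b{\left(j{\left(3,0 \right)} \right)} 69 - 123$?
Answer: $-100$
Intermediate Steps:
$j{\left(d,D \right)} = 10$
$b{\left(c \right)} = \frac{1}{-7 + c}$
$b{\left(j{\left(3,0 \right)} \right)} 69 - 123 = \frac{1}{-7 + 10} \cdot 69 - 123 = \frac{1}{3} \cdot 69 - 123 = 23 - 123 = -100$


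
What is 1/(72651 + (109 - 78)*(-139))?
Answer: 1/68342 ≈ 1.4632e-5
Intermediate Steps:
1/(72651 + (109 - 78)*(-139)) = 1/(72651 + 31*(-139)) = 1/(72651 - 4309) = 1/68342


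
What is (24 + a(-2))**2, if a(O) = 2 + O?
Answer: 576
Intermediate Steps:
(24 + a(-2))**2 = (24 + (2 - 2))**2 = (24 + 0)**2 = 24**2 = 576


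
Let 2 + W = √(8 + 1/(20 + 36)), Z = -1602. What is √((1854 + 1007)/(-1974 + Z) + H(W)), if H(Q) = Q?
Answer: √(-438629478 + 5594652*√6286)/12516 ≈ 0.17756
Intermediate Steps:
W = -2 + √6286/28 (W = -2 + √(8 + 1/(20 + 36)) = -2 + √(8 + 1/56) = -2 + √(449/56) = -2 + √6286/28 ≈ 0.83158)
√((1854 + 1007)/(-1974 + Z) + H(W)) = √((1854 + 1007)/(-1974 - 1602) + (-2 + √6286/28)) = √(2861/(-3576) + (-2 + √6286/28)) = √(2861*(-1/3576) + (-2 + √6286/28)) = √(-2861/3576 + (-2 + √6286/28)) = √(-10013/3576 + √6286/28)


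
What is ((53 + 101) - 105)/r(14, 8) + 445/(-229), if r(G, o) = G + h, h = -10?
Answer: 9441/916 ≈ 10.307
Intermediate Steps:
r(G, o) = -10 + G (r(G, o) = G - 10 = -10 + G)
((53 + 101) - 105)/r(14, 8) + 445/(-229) = ((53 + 101) - 105)/(-10 + 14) + 445/(-229) = (154 - 105)/4 + 445*(-1/229) = 49*(1/4) - 445/229 = 49/4 - 445/229 = 9441/916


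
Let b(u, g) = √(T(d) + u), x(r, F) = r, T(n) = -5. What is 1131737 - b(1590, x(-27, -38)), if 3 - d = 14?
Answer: 1131737 - √1585 ≈ 1.1317e+6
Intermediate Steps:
d = -11 (d = 3 - 1*14 = 3 - 14 = -11)
b(u, g) = √(-5 + u)
1131737 - b(1590, x(-27, -38)) = 1131737 - √(-5 + 1590) = 1131737 - √1585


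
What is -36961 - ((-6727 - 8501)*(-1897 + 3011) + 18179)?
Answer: 16908852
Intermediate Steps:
-36961 - ((-6727 - 8501)*(-1897 + 3011) + 18179) = -36961 - (-15228*1114 + 18179) = -36961 - (-16963992 + 18179) = -36961 - 1*(-16945813) = -36961 + 16945813 = 16908852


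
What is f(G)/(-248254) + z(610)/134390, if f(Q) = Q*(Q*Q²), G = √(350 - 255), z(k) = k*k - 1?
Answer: 1199502571/438984935 ≈ 2.7324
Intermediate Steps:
z(k) = -1 + k² (z(k) = k² - 1 = -1 + k²)
G = √95 ≈ 9.7468
f(Q) = Q⁴ (f(Q) = Q*Q³ = Q⁴)
f(G)/(-248254) + z(610)/134390 = (√95)⁴/(-248254) + (-1 + 610²)/134390 = 9025*(-1/248254) + (-1 + 372100)*(1/134390) = -475/13066 + 372099*(1/134390) = -475/13066 + 372099/134390 = 1199502571/438984935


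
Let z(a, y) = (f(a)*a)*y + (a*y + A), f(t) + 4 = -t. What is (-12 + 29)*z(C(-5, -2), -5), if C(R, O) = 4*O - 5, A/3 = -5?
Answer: 10795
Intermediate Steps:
A = -15 (A = 3*(-5) = -15)
f(t) = -4 - t
C(R, O) = -5 + 4*O
z(a, y) = -15 + a*y + a*y*(-4 - a) (z(a, y) = ((-4 - a)*a)*y + (a*y - 15) = (a*(-4 - a))*y + (-15 + a*y) = a*y*(-4 - a) + (-15 + a*y) = -15 + a*y + a*y*(-4 - a))
(-12 + 29)*z(C(-5, -2), -5) = (-12 + 29)*(-15 + (-5 + 4*(-2))*(-5) - 1*(-5 + 4*(-2))*(-5)*(4 + (-5 + 4*(-2)))) = 17*(-15 + (-5 - 8)*(-5) - 1*(-5 - 8)*(-5)*(4 + (-5 - 8))) = 17*(-15 - 13*(-5) - 1*(-13)*(-5)*(4 - 13)) = 17*(-15 + 65 - 1*(-13)*(-5)*(-9)) = 17*(-15 + 65 + 585) = 17*635 = 10795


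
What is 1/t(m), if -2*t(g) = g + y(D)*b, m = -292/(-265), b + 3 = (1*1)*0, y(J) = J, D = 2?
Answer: 265/649 ≈ 0.40832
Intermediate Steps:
b = -3 (b = -3 + (1*1)*0 = -3 + 1*0 = -3 + 0 = -3)
m = 292/265 (m = -292*(-1/265) = 292/265 ≈ 1.1019)
t(g) = 3 - g/2 (t(g) = -(g + 2*(-3))/2 = -(g - 6)/2 = -(-6 + g)/2 = 3 - g/2)
1/t(m) = 1/(3 - ½*292/265) = 1/(3 - 146/265) = 1/(649/265) = 265/649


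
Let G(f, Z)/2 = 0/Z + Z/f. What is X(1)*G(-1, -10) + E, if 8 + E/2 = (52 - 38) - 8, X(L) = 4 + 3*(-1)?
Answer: 16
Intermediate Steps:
G(f, Z) = 2*Z/f (G(f, Z) = 2*(0/Z + Z/f) = 2*(0 + Z/f) = 2*(Z/f) = 2*Z/f)
X(L) = 1 (X(L) = 4 - 3 = 1)
E = -4 (E = -16 + 2*((52 - 38) - 8) = -16 + 2*(14 - 8) = -16 + 2*6 = -16 + 12 = -4)
X(1)*G(-1, -10) + E = 1*(2*(-10)/(-1)) - 4 = 1*(2*(-10)*(-1)) - 4 = 1*20 - 4 = 20 - 4 = 16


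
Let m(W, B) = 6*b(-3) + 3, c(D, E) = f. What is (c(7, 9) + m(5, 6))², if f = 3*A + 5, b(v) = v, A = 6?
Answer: 64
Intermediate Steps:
f = 23 (f = 3*6 + 5 = 18 + 5 = 23)
c(D, E) = 23
m(W, B) = -15 (m(W, B) = 6*(-3) + 3 = -18 + 3 = -15)
(c(7, 9) + m(5, 6))² = (23 - 15)² = 8² = 64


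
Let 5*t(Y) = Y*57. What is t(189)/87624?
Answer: 1197/48680 ≈ 0.024589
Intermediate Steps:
t(Y) = 57*Y/5 (t(Y) = (Y*57)/5 = (57*Y)/5 = 57*Y/5)
t(189)/87624 = ((57/5)*189)/87624 = (10773/5)*(1/87624) = 1197/48680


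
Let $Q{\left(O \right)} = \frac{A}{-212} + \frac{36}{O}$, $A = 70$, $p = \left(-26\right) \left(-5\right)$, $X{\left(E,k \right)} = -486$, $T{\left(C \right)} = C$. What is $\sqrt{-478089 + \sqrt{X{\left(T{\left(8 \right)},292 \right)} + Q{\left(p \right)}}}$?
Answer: $\frac{\sqrt{-22695888816900 + 6890 i \sqrt{23073969230}}}{6890} \approx 0.015943 + 691.44 i$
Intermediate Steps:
$p = 130$
$Q{\left(O \right)} = - \frac{35}{106} + \frac{36}{O}$ ($Q{\left(O \right)} = \frac{70}{-212} + \frac{36}{O} = 70 \left(- \frac{1}{212}\right) + \frac{36}{O} = - \frac{35}{106} + \frac{36}{O}$)
$\sqrt{-478089 + \sqrt{X{\left(T{\left(8 \right)},292 \right)} + Q{\left(p \right)}}} = \sqrt{-478089 + \sqrt{-486 - \left(\frac{35}{106} - \frac{36}{130}\right)}} = \sqrt{-478089 + \sqrt{-486 + \left(- \frac{35}{106} + 36 \cdot \frac{1}{130}\right)}} = \sqrt{-478089 + \sqrt{-486 + \left(- \frac{35}{106} + \frac{18}{65}\right)}} = \sqrt{-478089 + \sqrt{-486 - \frac{367}{6890}}} = \sqrt{-478089 + \sqrt{- \frac{3348907}{6890}}} = \sqrt{-478089 + \frac{i \sqrt{23073969230}}{6890}}$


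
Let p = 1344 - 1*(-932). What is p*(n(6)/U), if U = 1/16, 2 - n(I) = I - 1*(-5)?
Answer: -327744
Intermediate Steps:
n(I) = -3 - I (n(I) = 2 - (I - 1*(-5)) = 2 - (I + 5) = 2 - (5 + I) = 2 + (-5 - I) = -3 - I)
U = 1/16 ≈ 0.062500
p = 2276 (p = 1344 + 932 = 2276)
p*(n(6)/U) = 2276*((-3 - 1*6)/(1/16)) = 2276*((-3 - 6)*16) = 2276*(-9*16) = 2276*(-144) = -327744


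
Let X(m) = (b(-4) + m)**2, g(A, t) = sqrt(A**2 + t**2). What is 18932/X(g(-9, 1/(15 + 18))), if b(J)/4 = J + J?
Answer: 20616948/(1056 - sqrt(88210))**2 ≈ 35.788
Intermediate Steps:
b(J) = 8*J (b(J) = 4*(J + J) = 4*(2*J) = 8*J)
X(m) = (-32 + m)**2 (X(m) = (8*(-4) + m)**2 = (-32 + m)**2)
18932/X(g(-9, 1/(15 + 18))) = 18932/((-32 + sqrt((-9)**2 + (1/(15 + 18))**2))**2) = 18932/((-32 + sqrt(81 + (1/33)**2))**2) = 18932/((-32 + sqrt(81 + 1/1089))**2) = 18932/((-32 + sqrt(88210/1089))**2) = 18932/((-32 + sqrt(88210)/33)**2) = 18932/(-32 + sqrt(88210)/33)**2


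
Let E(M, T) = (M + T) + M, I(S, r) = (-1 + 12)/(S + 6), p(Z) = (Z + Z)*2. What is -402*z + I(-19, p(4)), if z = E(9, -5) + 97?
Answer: -574871/13 ≈ -44221.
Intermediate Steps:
p(Z) = 4*Z (p(Z) = (2*Z)*2 = 4*Z)
I(S, r) = 11/(6 + S)
E(M, T) = T + 2*M
z = 110 (z = (-5 + 2*9) + 97 = (-5 + 18) + 97 = 13 + 97 = 110)
-402*z + I(-19, p(4)) = -402*110 + 11/(6 - 19) = -44220 + 11/(-13) = -44220 + 11*(-1/13) = -44220 - 11/13 = -574871/13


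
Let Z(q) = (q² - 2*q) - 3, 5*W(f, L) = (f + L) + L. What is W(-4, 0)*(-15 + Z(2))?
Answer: 72/5 ≈ 14.400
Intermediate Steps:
W(f, L) = f/5 + 2*L/5 (W(f, L) = ((f + L) + L)/5 = ((L + f) + L)/5 = (f + 2*L)/5 = f/5 + 2*L/5)
Z(q) = -3 + q² - 2*q
W(-4, 0)*(-15 + Z(2)) = ((⅕)*(-4) + (⅖)*0)*(-15 + (-3 + 2² - 2*2)) = (-⅘ + 0)*(-15 + (-3 + 4 - 4)) = -4*(-15 - 3)/5 = -⅘*(-18) = 72/5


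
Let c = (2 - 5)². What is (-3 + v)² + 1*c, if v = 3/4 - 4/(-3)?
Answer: 1417/144 ≈ 9.8403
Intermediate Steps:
c = 9 (c = (-3)² = 9)
v = 25/12 (v = 3*(¼) - 4*(-⅓) = ¾ + 4/3 = 25/12 ≈ 2.0833)
(-3 + v)² + 1*c = (-3 + 25/12)² + 1*9 = (-11/12)² + 9 = 121/144 + 9 = 1417/144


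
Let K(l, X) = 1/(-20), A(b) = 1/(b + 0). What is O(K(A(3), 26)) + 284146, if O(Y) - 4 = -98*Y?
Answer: 2841549/10 ≈ 2.8416e+5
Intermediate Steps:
A(b) = 1/b
K(l, X) = -1/20
O(Y) = 4 - 98*Y
O(K(A(3), 26)) + 284146 = (4 - 98*(-1/20)) + 284146 = (4 + 49/10) + 284146 = 89/10 + 284146 = 2841549/10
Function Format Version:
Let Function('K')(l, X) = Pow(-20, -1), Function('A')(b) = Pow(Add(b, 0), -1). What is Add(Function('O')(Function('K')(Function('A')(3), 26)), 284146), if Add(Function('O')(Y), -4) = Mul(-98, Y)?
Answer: Rational(2841549, 10) ≈ 2.8416e+5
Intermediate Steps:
Function('A')(b) = Pow(b, -1)
Function('K')(l, X) = Rational(-1, 20)
Function('O')(Y) = Add(4, Mul(-98, Y))
Add(Function('O')(Function('K')(Function('A')(3), 26)), 284146) = Add(Add(4, Mul(-98, Rational(-1, 20))), 284146) = Add(Add(4, Rational(49, 10)), 284146) = Add(Rational(89, 10), 284146) = Rational(2841549, 10)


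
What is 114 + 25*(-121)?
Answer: -2911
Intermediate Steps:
114 + 25*(-121) = 114 - 3025 = -2911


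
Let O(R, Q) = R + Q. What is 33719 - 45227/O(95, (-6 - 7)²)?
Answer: 8856589/264 ≈ 33548.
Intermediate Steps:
O(R, Q) = Q + R
33719 - 45227/O(95, (-6 - 7)²) = 33719 - 45227/((-6 - 7)² + 95) = 33719 - 45227/((-13)² + 95) = 33719 - 45227/(169 + 95) = 33719 - 45227/264 = 8856589/264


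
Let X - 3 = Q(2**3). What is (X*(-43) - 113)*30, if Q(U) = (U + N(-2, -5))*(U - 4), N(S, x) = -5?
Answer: -22740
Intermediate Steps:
Q(U) = (-5 + U)*(-4 + U) (Q(U) = (U - 5)*(U - 4) = (-5 + U)*(-4 + U))
X = 15 (X = 3 + (20 + (2**3)**2 - 9*2**3) = 3 + (20 + 8**2 - 9*8) = 3 + (20 + 64 - 72) = 3 + 12 = 15)
(X*(-43) - 113)*30 = (15*(-43) - 113)*30 = (-645 - 113)*30 = -758*30 = -22740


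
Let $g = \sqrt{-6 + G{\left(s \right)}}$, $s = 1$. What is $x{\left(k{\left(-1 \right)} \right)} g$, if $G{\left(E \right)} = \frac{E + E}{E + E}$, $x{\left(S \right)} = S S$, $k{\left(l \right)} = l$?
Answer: $i \sqrt{5} \approx 2.2361 i$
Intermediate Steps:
$x{\left(S \right)} = S^{2}$
$G{\left(E \right)} = 1$ ($G{\left(E \right)} = \frac{2 E}{2 E} = 2 E \frac{1}{2 E} = 1$)
$g = i \sqrt{5}$ ($g = \sqrt{-6 + 1} = \sqrt{-5} = i \sqrt{5} \approx 2.2361 i$)
$x{\left(k{\left(-1 \right)} \right)} g = \left(-1\right)^{2} i \sqrt{5} = 1 i \sqrt{5} = i \sqrt{5}$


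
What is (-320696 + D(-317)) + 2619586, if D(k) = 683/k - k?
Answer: 728847936/317 ≈ 2.2992e+6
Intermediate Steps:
D(k) = -k + 683/k
(-320696 + D(-317)) + 2619586 = (-320696 + (-1*(-317) + 683/(-317))) + 2619586 = (-320696 + (317 + 683*(-1/317))) + 2619586 = (-320696 + (317 - 683/317)) + 2619586 = (-320696 + 99806/317) + 2619586 = -101560826/317 + 2619586 = 728847936/317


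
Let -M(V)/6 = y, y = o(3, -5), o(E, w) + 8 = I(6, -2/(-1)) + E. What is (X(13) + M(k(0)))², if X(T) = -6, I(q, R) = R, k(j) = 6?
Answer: 144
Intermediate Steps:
o(E, w) = -6 + E (o(E, w) = -8 + (-2/(-1) + E) = -8 + (-2*(-1) + E) = -8 + (2 + E) = -6 + E)
y = -3 (y = -6 + 3 = -3)
M(V) = 18 (M(V) = -6*(-3) = 18)
(X(13) + M(k(0)))² = (-6 + 18)² = 12² = 144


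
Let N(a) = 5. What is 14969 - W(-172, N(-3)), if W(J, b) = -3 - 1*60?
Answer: 15032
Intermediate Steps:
W(J, b) = -63 (W(J, b) = -3 - 60 = -63)
14969 - W(-172, N(-3)) = 14969 - 1*(-63) = 14969 + 63 = 15032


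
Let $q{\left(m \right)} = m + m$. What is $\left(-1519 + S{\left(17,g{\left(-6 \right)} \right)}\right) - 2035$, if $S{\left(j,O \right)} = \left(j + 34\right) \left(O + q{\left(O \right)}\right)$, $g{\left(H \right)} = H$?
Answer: $-4472$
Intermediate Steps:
$q{\left(m \right)} = 2 m$
$S{\left(j,O \right)} = 3 O \left(34 + j\right)$ ($S{\left(j,O \right)} = \left(j + 34\right) \left(O + 2 O\right) = \left(34 + j\right) 3 O = 3 O \left(34 + j\right)$)
$\left(-1519 + S{\left(17,g{\left(-6 \right)} \right)}\right) - 2035 = \left(-1519 + 3 \left(-6\right) \left(34 + 17\right)\right) - 2035 = \left(-1519 + 3 \left(-6\right) 51\right) - 2035 = \left(-1519 - 918\right) - 2035 = -2437 - 2035 = -4472$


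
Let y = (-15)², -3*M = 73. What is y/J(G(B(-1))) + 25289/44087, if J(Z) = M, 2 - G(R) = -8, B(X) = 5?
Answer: -27912628/3218351 ≈ -8.6730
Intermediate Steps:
M = -73/3 (M = -⅓*73 = -73/3 ≈ -24.333)
y = 225
G(R) = 10 (G(R) = 2 - 1*(-8) = 2 + 8 = 10)
J(Z) = -73/3
y/J(G(B(-1))) + 25289/44087 = 225/(-73/3) + 25289/44087 = 225*(-3/73) + 25289*(1/44087) = -675/73 + 25289/44087 = -27912628/3218351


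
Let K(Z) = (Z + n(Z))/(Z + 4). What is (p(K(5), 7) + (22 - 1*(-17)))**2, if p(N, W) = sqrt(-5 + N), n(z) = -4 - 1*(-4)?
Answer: 13649/9 + 52*I*sqrt(10) ≈ 1516.6 + 164.44*I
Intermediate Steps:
n(z) = 0 (n(z) = -4 + 4 = 0)
K(Z) = Z/(4 + Z) (K(Z) = (Z + 0)/(Z + 4) = Z/(4 + Z))
(p(K(5), 7) + (22 - 1*(-17)))**2 = (sqrt(-5 + 5/(4 + 5)) + (22 - 1*(-17)))**2 = (sqrt(-5 + 5/9) + (22 + 17))**2 = (sqrt(-5 + 5*(1/9)) + 39)**2 = (sqrt(-5 + 5/9) + 39)**2 = (sqrt(-40/9) + 39)**2 = (2*I*sqrt(10)/3 + 39)**2 = (39 + 2*I*sqrt(10)/3)**2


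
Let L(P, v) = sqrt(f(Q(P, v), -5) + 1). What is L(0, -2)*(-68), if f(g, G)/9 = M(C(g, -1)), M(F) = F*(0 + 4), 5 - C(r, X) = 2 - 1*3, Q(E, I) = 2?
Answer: -68*sqrt(217) ≈ -1001.7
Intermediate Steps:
C(r, X) = 6 (C(r, X) = 5 - (2 - 1*3) = 5 - (2 - 3) = 5 - 1*(-1) = 5 + 1 = 6)
M(F) = 4*F (M(F) = F*4 = 4*F)
f(g, G) = 216 (f(g, G) = 9*(4*6) = 9*24 = 216)
L(P, v) = sqrt(217) (L(P, v) = sqrt(216 + 1) = sqrt(217))
L(0, -2)*(-68) = sqrt(217)*(-68) = -68*sqrt(217)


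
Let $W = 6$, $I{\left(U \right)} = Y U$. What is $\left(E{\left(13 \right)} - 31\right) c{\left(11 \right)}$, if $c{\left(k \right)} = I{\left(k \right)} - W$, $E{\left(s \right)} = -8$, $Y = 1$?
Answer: $-195$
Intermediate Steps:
$I{\left(U \right)} = U$ ($I{\left(U \right)} = 1 U = U$)
$c{\left(k \right)} = -6 + k$ ($c{\left(k \right)} = k - 6 = -6 + k$)
$\left(E{\left(13 \right)} - 31\right) c{\left(11 \right)} = \left(-8 - 31\right) \left(-6 + 11\right) = \left(-39\right) 5 = -195$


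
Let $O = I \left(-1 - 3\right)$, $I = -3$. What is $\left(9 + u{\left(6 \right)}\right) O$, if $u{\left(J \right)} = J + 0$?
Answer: $180$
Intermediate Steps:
$u{\left(J \right)} = J$
$O = 12$ ($O = - 3 \left(-1 - 3\right) = \left(-3\right) \left(-4\right) = 12$)
$\left(9 + u{\left(6 \right)}\right) O = \left(9 + 6\right) 12 = 15 \cdot 12 = 180$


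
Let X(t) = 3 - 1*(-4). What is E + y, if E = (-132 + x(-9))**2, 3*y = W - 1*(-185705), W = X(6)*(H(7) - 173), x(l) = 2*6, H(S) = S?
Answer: 227743/3 ≈ 75914.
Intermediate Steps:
x(l) = 12
X(t) = 7 (X(t) = 3 + 4 = 7)
W = -1162 (W = 7*(7 - 173) = 7*(-166) = -1162)
y = 184543/3 (y = (-1162 - 1*(-185705))/3 = (-1162 + 185705)/3 = (1/3)*184543 = 184543/3 ≈ 61514.)
E = 14400 (E = (-132 + 12)**2 = (-120)**2 = 14400)
E + y = 14400 + 184543/3 = 227743/3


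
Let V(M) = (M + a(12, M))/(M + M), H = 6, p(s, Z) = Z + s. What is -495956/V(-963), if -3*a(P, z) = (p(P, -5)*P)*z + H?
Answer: 955211256/25999 ≈ 36740.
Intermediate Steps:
a(P, z) = -2 - P*z*(-5 + P)/3 (a(P, z) = -(((-5 + P)*P)*z + 6)/3 = -((P*(-5 + P))*z + 6)/3 = -(P*z*(-5 + P) + 6)/3 = -(6 + P*z*(-5 + P))/3 = -2 - P*z*(-5 + P)/3)
V(M) = (-2 - 27*M)/(2*M) (V(M) = (M + (-2 - ⅓*12*M*(-5 + 12)))/(M + M) = (M + (-2 - ⅓*12*M*7))/((2*M)) = (M + (-2 - 28*M))*(1/(2*M)) = (-2 - 27*M)*(1/(2*M)) = (-2 - 27*M)/(2*M))
-495956/V(-963) = -495956/(-27/2 - 1/(-963)) = -495956/(-27/2 - 1*(-1/963)) = -495956/(-27/2 + 1/963) = -495956/(-25999/1926) = -495956*(-1926/25999) = 955211256/25999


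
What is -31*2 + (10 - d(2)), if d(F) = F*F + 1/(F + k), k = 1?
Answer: -169/3 ≈ -56.333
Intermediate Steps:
d(F) = F**2 + 1/(1 + F) (d(F) = F*F + 1/(F + 1) = F**2 + 1/(1 + F))
-31*2 + (10 - d(2)) = -31*2 + (10 - (1 + 2**2 + 2**3)/(1 + 2)) = -62 + (10 - (1 + 4 + 8)/3) = -62 + (10 - 13/3) = -62 + 17/3 = -169/3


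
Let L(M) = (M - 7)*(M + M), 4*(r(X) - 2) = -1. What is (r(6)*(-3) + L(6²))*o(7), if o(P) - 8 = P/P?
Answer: 74979/4 ≈ 18745.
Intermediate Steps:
r(X) = 7/4 (r(X) = 2 + (¼)*(-1) = 2 - ¼ = 7/4)
L(M) = 2*M*(-7 + M) (L(M) = (-7 + M)*(2*M) = 2*M*(-7 + M))
o(P) = 9 (o(P) = 8 + P/P = 8 + 1 = 9)
(r(6)*(-3) + L(6²))*o(7) = ((7/4)*(-3) + 2*6²*(-7 + 6²))*9 = (-21/4 + 2*36*(-7 + 36))*9 = (-21/4 + 2*36*29)*9 = (-21/4 + 2088)*9 = (8331/4)*9 = 74979/4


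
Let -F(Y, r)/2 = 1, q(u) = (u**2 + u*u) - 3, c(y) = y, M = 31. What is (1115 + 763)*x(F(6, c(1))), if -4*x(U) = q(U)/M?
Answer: -4695/62 ≈ -75.726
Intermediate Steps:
q(u) = -3 + 2*u**2 (q(u) = (u**2 + u**2) - 3 = 2*u**2 - 3 = -3 + 2*u**2)
F(Y, r) = -2 (F(Y, r) = -2*1 = -2)
x(U) = 3/124 - U**2/62 (x(U) = -(-3 + 2*U**2)/(4*31) = -(-3/31 + 2*U**2/31)/4 = 3/124 - U**2/62)
(1115 + 763)*x(F(6, c(1))) = (1115 + 763)*(3/124 - 1/62*(-2)**2) = 1878*(3/124 - 1/62*4) = 1878*(3/124 - 2/31) = 1878*(-5/124) = -4695/62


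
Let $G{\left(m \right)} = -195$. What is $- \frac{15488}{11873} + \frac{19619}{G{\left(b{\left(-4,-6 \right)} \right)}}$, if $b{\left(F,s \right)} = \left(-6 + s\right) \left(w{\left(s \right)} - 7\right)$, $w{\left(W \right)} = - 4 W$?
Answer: $- \frac{235956547}{2315235} \approx -101.91$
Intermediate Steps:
$b{\left(F,s \right)} = \left(-7 - 4 s\right) \left(-6 + s\right)$ ($b{\left(F,s \right)} = \left(-6 + s\right) \left(- 4 s - 7\right) = \left(-6 + s\right) \left(-7 - 4 s\right) = \left(-7 - 4 s\right) \left(-6 + s\right)$)
$- \frac{15488}{11873} + \frac{19619}{G{\left(b{\left(-4,-6 \right)} \right)}} = - \frac{15488}{11873} + \frac{19619}{-195} = \left(-15488\right) \frac{1}{11873} + 19619 \left(- \frac{1}{195}\right) = - \frac{15488}{11873} - \frac{19619}{195} = - \frac{235956547}{2315235}$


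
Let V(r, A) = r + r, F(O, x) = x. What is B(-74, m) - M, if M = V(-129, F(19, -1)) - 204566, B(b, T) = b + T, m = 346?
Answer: 205096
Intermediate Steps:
B(b, T) = T + b
V(r, A) = 2*r
M = -204824 (M = 2*(-129) - 204566 = -258 - 204566 = -204824)
B(-74, m) - M = (346 - 74) - 1*(-204824) = 272 + 204824 = 205096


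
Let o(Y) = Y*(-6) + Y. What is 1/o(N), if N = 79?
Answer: -1/395 ≈ -0.0025316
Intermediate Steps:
o(Y) = -5*Y (o(Y) = -6*Y + Y = -5*Y)
1/o(N) = 1/(-5*79) = 1/(-395) = -1/395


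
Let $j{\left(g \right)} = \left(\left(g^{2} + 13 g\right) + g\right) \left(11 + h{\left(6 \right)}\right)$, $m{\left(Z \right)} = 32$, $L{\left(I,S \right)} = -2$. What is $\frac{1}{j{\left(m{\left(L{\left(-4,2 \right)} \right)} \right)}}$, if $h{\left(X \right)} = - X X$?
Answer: $- \frac{1}{36800} \approx -2.7174 \cdot 10^{-5}$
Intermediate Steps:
$h{\left(X \right)} = - X^{2}$
$j{\left(g \right)} = - 350 g - 25 g^{2}$ ($j{\left(g \right)} = \left(\left(g^{2} + 13 g\right) + g\right) \left(11 - 6^{2}\right) = \left(g^{2} + 14 g\right) \left(11 - 36\right) = \left(g^{2} + 14 g\right) \left(-25\right) = - 350 g - 25 g^{2}$)
$\frac{1}{j{\left(m{\left(L{\left(-4,2 \right)} \right)} \right)}} = \frac{1}{25 \cdot 32 \left(-14 - 32\right)} = \frac{1}{25 \cdot 32 \left(-46\right)} = \frac{1}{-36800} = - \frac{1}{36800}$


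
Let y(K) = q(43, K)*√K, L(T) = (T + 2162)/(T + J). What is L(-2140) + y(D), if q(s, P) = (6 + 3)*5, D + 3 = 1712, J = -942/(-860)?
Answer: -9460/919729 + 45*√1709 ≈ 1860.3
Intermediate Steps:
J = 471/430 (J = -942*(-1/860) = 471/430 ≈ 1.0953)
D = 1709 (D = -3 + 1712 = 1709)
q(s, P) = 45 (q(s, P) = 9*5 = 45)
L(T) = (2162 + T)/(471/430 + T) (L(T) = (T + 2162)/(T + 471/430) = (2162 + T)/(471/430 + T))
y(K) = 45*√K
L(-2140) + y(D) = 430*(2162 - 2140)/(471 + 430*(-2140)) + 45*√1709 = 430*22/(471 - 920200) + 45*√1709 = 430*22/(-919729) + 45*√1709 = 430*(-1/919729)*22 + 45*√1709 = -9460/919729 + 45*√1709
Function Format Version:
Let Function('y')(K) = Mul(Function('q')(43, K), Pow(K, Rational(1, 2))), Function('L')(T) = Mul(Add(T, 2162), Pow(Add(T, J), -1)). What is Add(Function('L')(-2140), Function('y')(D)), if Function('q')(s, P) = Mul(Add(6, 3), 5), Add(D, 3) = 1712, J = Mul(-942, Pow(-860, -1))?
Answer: Add(Rational(-9460, 919729), Mul(45, Pow(1709, Rational(1, 2)))) ≈ 1860.3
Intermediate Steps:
J = Rational(471, 430) (J = Mul(-942, Rational(-1, 860)) = Rational(471, 430) ≈ 1.0953)
D = 1709 (D = Add(-3, 1712) = 1709)
Function('q')(s, P) = 45 (Function('q')(s, P) = Mul(9, 5) = 45)
Function('L')(T) = Mul(Pow(Add(Rational(471, 430), T), -1), Add(2162, T)) (Function('L')(T) = Mul(Add(T, 2162), Pow(Add(T, Rational(471, 430)), -1)) = Mul(Add(2162, T), Pow(Add(Rational(471, 430), T), -1)) = Mul(Pow(Add(Rational(471, 430), T), -1), Add(2162, T)))
Function('y')(K) = Mul(45, Pow(K, Rational(1, 2)))
Add(Function('L')(-2140), Function('y')(D)) = Add(Mul(430, Pow(Add(471, Mul(430, -2140)), -1), Add(2162, -2140)), Mul(45, Pow(1709, Rational(1, 2)))) = Add(Mul(430, Pow(Add(471, -920200), -1), 22), Mul(45, Pow(1709, Rational(1, 2)))) = Add(Mul(430, Pow(-919729, -1), 22), Mul(45, Pow(1709, Rational(1, 2)))) = Add(Mul(430, Rational(-1, 919729), 22), Mul(45, Pow(1709, Rational(1, 2)))) = Add(Rational(-9460, 919729), Mul(45, Pow(1709, Rational(1, 2))))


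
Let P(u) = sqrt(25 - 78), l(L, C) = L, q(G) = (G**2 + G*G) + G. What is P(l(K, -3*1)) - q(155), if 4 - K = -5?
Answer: -48205 + I*sqrt(53) ≈ -48205.0 + 7.2801*I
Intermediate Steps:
K = 9 (K = 4 - 1*(-5) = 4 + 5 = 9)
q(G) = G + 2*G**2 (q(G) = (G**2 + G**2) + G = 2*G**2 + G = G + 2*G**2)
P(u) = I*sqrt(53) (P(u) = sqrt(-53) = I*sqrt(53))
P(l(K, -3*1)) - q(155) = I*sqrt(53) - 155*(1 + 2*155) = I*sqrt(53) - 155*(1 + 310) = I*sqrt(53) - 155*311 = I*sqrt(53) - 1*48205 = I*sqrt(53) - 48205 = -48205 + I*sqrt(53)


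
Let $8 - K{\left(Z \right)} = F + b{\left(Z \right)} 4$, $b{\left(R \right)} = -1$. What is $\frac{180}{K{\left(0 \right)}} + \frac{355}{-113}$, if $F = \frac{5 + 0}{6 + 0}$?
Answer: $\frac{98255}{7571} \approx 12.978$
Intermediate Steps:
$F = \frac{5}{6} \approx 0.83333$
$K{\left(Z \right)} = \frac{67}{6}$ ($K{\left(Z \right)} = 8 - \left(\frac{5}{6} - 4\right) = 8 - - \frac{19}{6} = 8 + \frac{19}{6} = \frac{67}{6}$)
$\frac{180}{K{\left(0 \right)}} + \frac{355}{-113} = \frac{180}{\frac{67}{6}} + \frac{355}{-113} = 180 \cdot \frac{6}{67} + 355 \left(- \frac{1}{113}\right) = \frac{1080}{67} - \frac{355}{113} = \frac{98255}{7571}$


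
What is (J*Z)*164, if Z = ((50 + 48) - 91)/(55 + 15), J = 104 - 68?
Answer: 2952/5 ≈ 590.40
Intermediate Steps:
J = 36
Z = 1/10 (Z = (98 - 91)/70 = 7*(1/70) = 1/10 ≈ 0.10000)
(J*Z)*164 = (36*(1/10))*164 = (18/5)*164 = 2952/5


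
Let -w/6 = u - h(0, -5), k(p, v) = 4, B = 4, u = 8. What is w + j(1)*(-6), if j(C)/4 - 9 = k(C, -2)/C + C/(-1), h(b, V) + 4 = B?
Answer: -336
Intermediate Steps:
h(b, V) = 0 (h(b, V) = -4 + 4 = 0)
w = -48 (w = -6*(8 - 1*0) = -6*(8 + 0) = -6*8 = -48)
j(C) = 36 - 4*C + 16/C (j(C) = 36 + 4*(4/C + C/(-1)) = 36 + 4*(4/C + C*(-1)) = 36 + 4*(4/C - C) = 36 + 4*(-C + 4/C) = 36 + (-4*C + 16/C) = 36 - 4*C + 16/C)
w + j(1)*(-6) = -48 + (36 - 4*1 + 16/1)*(-6) = -48 + (36 - 4 + 16*1)*(-6) = -48 + (36 - 4 + 16)*(-6) = -48 + 48*(-6) = -48 - 288 = -336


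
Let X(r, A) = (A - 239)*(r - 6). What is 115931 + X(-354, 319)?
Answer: 87131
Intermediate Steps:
X(r, A) = (-239 + A)*(-6 + r)
115931 + X(-354, 319) = 115931 + (1434 - 239*(-354) - 6*319 + 319*(-354)) = 115931 + (1434 + 84606 - 1914 - 112926) = 115931 - 28800 = 87131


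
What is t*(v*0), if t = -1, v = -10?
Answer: 0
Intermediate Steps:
t*(v*0) = -(-10)*0 = -1*0 = 0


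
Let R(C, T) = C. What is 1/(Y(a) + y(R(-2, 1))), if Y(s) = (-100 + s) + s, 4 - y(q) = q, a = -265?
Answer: -1/624 ≈ -0.0016026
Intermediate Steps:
y(q) = 4 - q
Y(s) = -100 + 2*s
1/(Y(a) + y(R(-2, 1))) = 1/((-100 + 2*(-265)) + (4 - 1*(-2))) = 1/((-100 - 530) + (4 + 2)) = 1/(-630 + 6) = 1/(-624) = -1/624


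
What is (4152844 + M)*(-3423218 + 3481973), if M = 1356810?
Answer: 323719720770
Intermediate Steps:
(4152844 + M)*(-3423218 + 3481973) = (4152844 + 1356810)*(-3423218 + 3481973) = 5509654*58755 = 323719720770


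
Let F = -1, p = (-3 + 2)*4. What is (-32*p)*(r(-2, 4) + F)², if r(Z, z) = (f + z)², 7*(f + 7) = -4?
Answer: 42467328/2401 ≈ 17687.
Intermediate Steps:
f = -53/7 (f = -7 + (⅐)*(-4) = -7 - 4/7 = -53/7 ≈ -7.5714)
p = -4 (p = -1*4 = -4)
r(Z, z) = (-53/7 + z)²
(-32*p)*(r(-2, 4) + F)² = (-32*(-4))*((-53 + 7*4)²/49 - 1)² = 128*((-53 + 28)²/49 - 1)² = 128*((1/49)*(-25)² - 1)² = 128*((1/49)*625 - 1)² = 128*(625/49 - 1)² = 128*(576/49)² = 128*(331776/2401) = 42467328/2401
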